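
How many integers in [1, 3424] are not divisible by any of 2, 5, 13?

|div by 2|=1712, |div by 5|=684, |div by 13|=263.
|div by 2&5|=342, |div by 2&13|=131, |div by 5&13|=52, |div by all|=26.
By inclusion-exclusion, divisible by at least one: 1712+684+263-342-131-52+26 = 2160.
Not divisible by any: 3424 - 2160.

Final answer: 1264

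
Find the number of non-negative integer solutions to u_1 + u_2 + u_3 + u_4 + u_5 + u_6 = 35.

Stars and bars with 35 stars and 5 bars:
C(35+6-1, 6-1) = C(40,5).

Final answer: C(40,5) = 658008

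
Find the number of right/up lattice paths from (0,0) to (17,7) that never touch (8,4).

Total paths to (17,7): C(24,7) = 346104.
Paths through (8,4): C(12,4) x C(12,3) = 108900.
Avoiding (8,4): 346104 - 108900.

Final answer: 237204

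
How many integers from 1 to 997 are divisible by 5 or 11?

Multiples of 5: 199. Multiples of 11: 90. Of both (lcm=55): 18.
By inclusion-exclusion: 199 + 90 - 18.

Final answer: 271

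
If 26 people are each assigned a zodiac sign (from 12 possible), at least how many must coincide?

There are 12 possible values for zodiac sign. With 26 people and 12 categories, by pigeonhole: ceiling(26/12).

Final answer: 3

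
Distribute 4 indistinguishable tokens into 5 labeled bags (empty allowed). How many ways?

Stars and bars: C(n+k-1, k-1) = C(8,4).

Final answer: C(8,4) = 70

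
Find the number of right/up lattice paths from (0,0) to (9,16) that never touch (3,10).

Total paths to (9,16): C(25,16) = 2042975.
Paths through (3,10): C(13,10) x C(12,6) = 264264.
Avoiding (3,10): 2042975 - 264264.

Final answer: 1778711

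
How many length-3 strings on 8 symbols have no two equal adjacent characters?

Let g(n) count such strings. g(1) = 8, and each valid string of length n-1 extends in 7 ways (any symbol but the last), so g(n) = 7 g(n-1).
Total: g(3) = 8 x 7^2.

Final answer: 8 x 7^{2} = 392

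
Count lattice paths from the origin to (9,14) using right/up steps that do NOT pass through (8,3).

Total paths to (9,14): C(23,14) = 817190.
Paths through (8,3): C(11,3) x C(12,11) = 1980.
Avoiding (8,3): 817190 - 1980.

Final answer: 815210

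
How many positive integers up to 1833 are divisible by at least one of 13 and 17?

Multiples of 13: 141. Multiples of 17: 107. Of both (lcm=221): 8.
By inclusion-exclusion: 141 + 107 - 8.

Final answer: 240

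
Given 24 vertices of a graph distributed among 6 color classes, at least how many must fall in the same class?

By pigeonhole with 24 objects and 6 categories: ceiling(24/6).

Final answer: 4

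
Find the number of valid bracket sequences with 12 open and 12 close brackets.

This is a standard Catalan-number count: the answer is C_n. Here n = 12 (pairs).
C_n = C(2n,n)/(n+1), so C_{12} = C(24,12)/13 = 2704156/13.

Final answer: C_{12} = 208012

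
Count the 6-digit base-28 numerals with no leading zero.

Leading digit: 27 options (nonzero). Other 5 digit(s): 28 options each.
Total: 27 x 28^5.

Final answer: 464679936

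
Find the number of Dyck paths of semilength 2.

Total monotonic paths to (2,2): C(4,2) = 6.
A path is bad iff it touches y = x + 1; reflecting its initial segment maps bad paths bijectively onto all paths to (1,3), of which there are C(4,3) = 4.
Valid Dyck paths: 6 - 4.
(These counts are the Catalan numbers.)

Final answer: C_{2} = 2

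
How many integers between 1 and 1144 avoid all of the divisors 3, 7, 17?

|div by 3|=381, |div by 7|=163, |div by 17|=67.
|div by 3&7|=54, |div by 3&17|=22, |div by 7&17|=9, |div by all|=3.
By inclusion-exclusion, divisible by at least one: 381+163+67-54-22-9+3 = 529.
Not divisible by any: 1144 - 529.

Final answer: 615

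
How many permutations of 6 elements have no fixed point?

D(n) = (n-1)(D(n-1) + D(n-2)), D(0)=1, D(1)=0.
D(2) = 1 x (0 + 1) = 1
D(3) = 2 x (1 + 0) = 2
D(4) = 3 x (2 + 1) = 9
D(5) = 4 x (9 + 2) = 44
D(6) = 5 x (D(5) + D(4)) = 5 x (44 + 9)

Final answer: D(6) = 265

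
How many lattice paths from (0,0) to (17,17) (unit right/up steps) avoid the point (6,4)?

Total paths to (17,17): C(34,17) = 2333606220.
Paths through (6,4): C(10,4) x C(24,13) = 524190240.
Avoiding (6,4): 2333606220 - 524190240.

Final answer: 1809415980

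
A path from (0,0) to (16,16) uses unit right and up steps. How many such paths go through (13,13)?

Paths (0,0)->(13,13): C(26,13) = 10400600.
Paths (13,13)->(16,16): C(6,3) = 20.
By multiplication principle: 10400600 x 20.

Final answer: 208012000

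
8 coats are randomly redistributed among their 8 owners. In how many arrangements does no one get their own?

Use the recurrence D(n) = (n-1)(D(n-1) + D(n-2)) with D(0)=1, D(1)=0.
D(2) = 1 x (0 + 1) = 1
D(3) = 2 x (1 + 0) = 2
D(4) = 3 x (2 + 1) = 9
D(5) = 4 x (9 + 2) = 44
D(6) = 5 x (44 + 9) = 265
D(7) = 6 x (265 + 44) = 1854
D(8) = 7 x (D(7) + D(6)) = 7 x (1854 + 265)

Final answer: D(8) = 14833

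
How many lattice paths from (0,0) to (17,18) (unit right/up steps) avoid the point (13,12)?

Total paths to (17,18): C(35,18) = 4537567650.
Paths through (13,12): C(25,12) x C(10,6) = 1092063000.
Avoiding (13,12): 4537567650 - 1092063000.

Final answer: 3445504650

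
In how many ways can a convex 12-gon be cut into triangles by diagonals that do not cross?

This is counted by the nth Catalan number C_n. Here n = 12 - 2 = 10.
C_n = C(2n,n)/(n+1), so C_{10} = C(20,10)/11 = 184756/11.

Final answer: C_{10} = 16796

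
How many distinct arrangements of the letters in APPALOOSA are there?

Letters (A:3, L:1, O:2, P:2, S:1). Total letters: 9.
Permutations = 9!/(3! x 2! x 2!).

Final answer: 15120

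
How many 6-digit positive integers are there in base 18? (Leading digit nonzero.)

Leading digit: 17 options (nonzero). Other 5 digit(s): 18 options each.
Total: 17 x 18^5.

Final answer: 32122656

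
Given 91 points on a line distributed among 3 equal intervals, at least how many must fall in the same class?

By pigeonhole with 91 objects and 3 categories: ceiling(91/3).

Final answer: 31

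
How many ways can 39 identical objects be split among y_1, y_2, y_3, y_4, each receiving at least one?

Substitute y'_i = y_i - 1 (so y'_i >= 0). Then sum y'_i = 39 - 4 = 35.
Stars and bars: C(35+4-1, 4-1) = C(38,3).

Final answer: C(38,3) = 8436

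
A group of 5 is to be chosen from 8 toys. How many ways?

C(8,5) = 8!/(5! x (8-5)!).

Final answer: C(8,5) = 56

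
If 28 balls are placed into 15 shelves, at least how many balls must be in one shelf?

By the pigeonhole principle: ceiling(28/15).

Final answer: 2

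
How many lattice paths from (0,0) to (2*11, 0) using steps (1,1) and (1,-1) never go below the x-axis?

Total monotonic paths to (11,11): C(22,11) = 705432.
By the reflection principle, paths that go above the diagonal number C(22,12) = 646646.
Valid Dyck paths: 705432 - 646646.
(Check: C(22,11) - C(22,12) = C(22,11)/12, the Catalan number C_{11}.)

Final answer: C_{11} = 58786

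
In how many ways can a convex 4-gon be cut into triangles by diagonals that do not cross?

This is a standard Catalan-number count: the answer is C_n. Here n = 4 - 2 = 2.
Using C_0 = 1 and C_(k+1) = C_k x 2(2k+1)/(k+2), build up term by term: C_1=1, C_2=2.

Final answer: C_{2} = 2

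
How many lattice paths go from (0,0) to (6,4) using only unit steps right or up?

Each path has 6 right steps and 4 up steps in some order (10 steps total).
Choose which 4 of the 10 steps are up: C(10,4).

Final answer: C(10,4) = 210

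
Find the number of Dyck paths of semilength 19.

Total monotonic paths to (19,19): C(38,19) = 35345263800.
A path is bad iff it touches y = x + 1; reflecting its initial segment maps bad paths bijectively onto all paths to (18,20), of which there are C(38,20) = 33578000610.
Valid Dyck paths: 35345263800 - 33578000610.
(This is the Catalan number C_{19}.)

Final answer: C_{19} = 1767263190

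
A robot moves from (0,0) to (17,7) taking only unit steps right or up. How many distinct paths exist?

Each path has 17 right steps and 7 up steps in some order (24 steps total).
Choose which 7 of the 24 steps are up: C(24,7).

Final answer: C(24,7) = 346104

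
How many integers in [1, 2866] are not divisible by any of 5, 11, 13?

|div by 5|=573, |div by 11|=260, |div by 13|=220.
|div by 5&11|=52, |div by 5&13|=44, |div by 11&13|=20, |div by all|=4.
By inclusion-exclusion, divisible by at least one: 573+260+220-52-44-20+4 = 941.
Not divisible by any: 2866 - 941.

Final answer: 1925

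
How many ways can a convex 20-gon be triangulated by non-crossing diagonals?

The structures are counted by the Catalan number C_n. Here n = 20 - 2 = 18.
C_n = C(2n,n) - C(2n,n+1), so C_{18} = C(36,18) - C(36,19) = 9075135300 - 8597496600.

Final answer: C_{18} = 477638700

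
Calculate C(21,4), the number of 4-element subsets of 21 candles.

C(21,4) = 21!/(4! x (21-4)!).

Final answer: C(21,4) = 5985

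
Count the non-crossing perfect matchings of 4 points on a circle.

The structures are counted by the Catalan number C_n. Here n = 4/2 = 2.
C_n = C(2n,n)/(n+1), so C_{2} = C(4,2)/3 = 6/3.

Final answer: C_{2} = 2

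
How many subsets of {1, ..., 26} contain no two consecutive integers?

Condition on whether n belongs to the subset: if not, any valid subset of {1, ..., n-1} works (a(n-1)); if so, n-1 is excluded and the rest is a valid subset of {1, ..., n-2} (a(n-2)). Hence a(n) = a(n-1) + a(n-2), a(1)=2, a(2)=3.
Computing successive values: a(1)=2, a(2)=3, a(3)=5, a(4)=8, a(5)=13, a(6)=21, a(7)=34, a(8)=55, a(9)=89, a(10)=144, a(11)=233, a(12)=377, a(13)=610, a(14)=987, a(15)=1597, a(16)=2584, a(17)=4181, a(18)=6765, a(19)=10946, a(20)=17711, a(21)=28657, a(22)=46368, a(23)=75025, a(24)=121393, a(25)=196418, a(26)=317811.

Final answer: 317811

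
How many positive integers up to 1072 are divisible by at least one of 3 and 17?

Multiples of 3: 357. Multiples of 17: 63. Of both (lcm=51): 21.
By inclusion-exclusion: 357 + 63 - 21.

Final answer: 399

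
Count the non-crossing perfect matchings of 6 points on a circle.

This is counted by the nth Catalan number C_n. Here n = 6/2 = 3.
Using C_0 = 1 and C_(k+1) = C_k x 2(2k+1)/(k+2), build up term by term: C_1=1, C_2=2, C_3=5.

Final answer: C_{3} = 5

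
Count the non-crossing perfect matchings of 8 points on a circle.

This is counted by the nth Catalan number C_n. Here n = 8/2 = 4.
C_n = C(2n,n) - C(2n,n+1), so C_{4} = C(8,4) - C(8,5) = 70 - 56.

Final answer: C_{4} = 14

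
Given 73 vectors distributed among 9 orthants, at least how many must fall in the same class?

By pigeonhole with 73 objects and 9 categories: ceiling(73/9).

Final answer: 9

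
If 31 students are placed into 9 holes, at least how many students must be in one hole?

By the pigeonhole principle: ceiling(31/9).

Final answer: 4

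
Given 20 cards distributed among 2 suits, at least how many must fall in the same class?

By pigeonhole with 20 objects and 2 categories: ceiling(20/2).

Final answer: 10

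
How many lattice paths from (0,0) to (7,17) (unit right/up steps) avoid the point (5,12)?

Total paths to (7,17): C(24,17) = 346104.
Paths through (5,12): C(17,12) x C(7,5) = 129948.
Avoiding (5,12): 346104 - 129948.

Final answer: 216156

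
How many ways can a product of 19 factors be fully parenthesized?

The structures are counted by the Catalan number C_n. Here n = 19 - 1 = 18.
C_n = C(2n,n)/(n+1), so C_{18} = C(36,18)/19 = 9075135300/19.

Final answer: C_{18} = 477638700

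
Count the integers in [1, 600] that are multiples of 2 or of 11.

Multiples of 2: 300. Multiples of 11: 54. Of both (lcm=22): 27.
By inclusion-exclusion: 300 + 54 - 27.

Final answer: 327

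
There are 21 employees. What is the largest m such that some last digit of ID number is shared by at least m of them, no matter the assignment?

There are 10 possible values for last digit of ID number. With 21 employees and 10 categories, by pigeonhole: ceiling(21/10).

Final answer: 3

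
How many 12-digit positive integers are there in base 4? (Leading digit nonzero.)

These are the integers in [4^11, 4^12), so the count is 4^12 - 4^11 = 3 x 4^11.

Final answer: 12582912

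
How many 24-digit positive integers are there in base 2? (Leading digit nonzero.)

Leading digit: 1 options (nonzero). Other 23 digit(s): 2 options each.
Total: 1 x 2^23.

Final answer: 8388608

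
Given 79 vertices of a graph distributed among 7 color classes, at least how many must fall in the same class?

By pigeonhole with 79 objects and 7 categories: ceiling(79/7).

Final answer: 12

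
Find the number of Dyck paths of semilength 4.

Total monotonic paths to (4,4): C(8,4) = 70.
Reflecting each bad path at its first crossing gives a bijection with paths to (3,5): C(8,5) = 56.
Valid Dyck paths: 70 - 56.
(Check: C(8,4) - C(8,5) = C(8,4)/5, the Catalan number C_{4}.)

Final answer: C_{4} = 14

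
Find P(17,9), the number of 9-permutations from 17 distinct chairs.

P(17,9) = 17!/(17-9)! = 17!/8!.

Final answer: P(17,9) = 8821612800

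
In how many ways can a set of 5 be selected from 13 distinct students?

C(13,5) = 13!/(5! x (13-5)!).

Final answer: C(13,5) = 1287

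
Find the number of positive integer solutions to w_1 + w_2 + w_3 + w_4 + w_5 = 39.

Substitute w'_i = w_i - 1 (so w'_i >= 0). Then sum w'_i = 39 - 5 = 34.
Stars and bars: C(34+5-1, 5-1) = C(38,4).

Final answer: C(38,4) = 73815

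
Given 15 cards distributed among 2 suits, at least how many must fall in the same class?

By pigeonhole with 15 objects and 2 categories: ceiling(15/2).

Final answer: 8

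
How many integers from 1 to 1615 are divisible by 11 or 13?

Multiples of 11: 146. Multiples of 13: 124. Of both (lcm=143): 11.
By inclusion-exclusion: 146 + 124 - 11.

Final answer: 259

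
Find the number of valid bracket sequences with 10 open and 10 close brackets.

This is a standard Catalan-number count: the answer is C_n. Here n = 10 (pairs).
C_n = C(2n,n) - C(2n,n+1), so C_{10} = C(20,10) - C(20,11) = 184756 - 167960.

Final answer: C_{10} = 16796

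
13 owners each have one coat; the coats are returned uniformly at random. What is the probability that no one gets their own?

D(n) = (n-1)(D(n-1) + D(n-2)), D(0)=1, D(1)=0.
Building up: D(2)=1, D(3)=2, D(4)=9, D(5)=44, D(6)=265, D(7)=1854, D(8)=14833, D(9)=133496, D(10)=1334961, D(11)=14684570, D(12)=176214841, D(13)=2290792932.
Total arrangements: 13! = 6227020800.
Probability = D(13)/13! = 63633137/172972800.

Final answer: D(13)/13! = 2290792932/6227020800 = 0.367879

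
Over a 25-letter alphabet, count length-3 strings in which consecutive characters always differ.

First character: 25 choices. Each subsequent: 24 choices (must differ from the previous one).
Total: 25 x 24^2.

Final answer: 25 x 24^{2} = 14400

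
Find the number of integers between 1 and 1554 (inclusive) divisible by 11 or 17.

Multiples of 11: 141. Multiples of 17: 91. Of both (lcm=187): 8.
By inclusion-exclusion: 141 + 91 - 8.

Final answer: 224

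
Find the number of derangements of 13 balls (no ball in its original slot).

Use the recurrence D(n) = (n-1)(D(n-1) + D(n-2)) with D(0)=1, D(1)=0.
D(2) = 1 x (0 + 1) = 1
D(3) = 2 x (1 + 0) = 2
D(4) = 3 x (2 + 1) = 9
D(5) = 4 x (9 + 2) = 44
D(6) = 5 x (44 + 9) = 265
D(7) = 6 x (265 + 44) = 1854
D(8) = 7 x (1854 + 265) = 14833
D(9) = 8 x (14833 + 1854) = 133496
D(10) = 9 x (133496 + 14833) = 1334961
D(11) = 10 x (1334961 + 133496) = 14684570
D(12) = 11 x (14684570 + 1334961) = 176214841
D(13) = 12 x (D(12) + D(11)) = 12 x (176214841 + 14684570)

Final answer: D(13) = 2290792932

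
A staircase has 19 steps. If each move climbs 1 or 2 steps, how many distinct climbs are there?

Let f(n) be the number of climbs. Removing the last move (1 or 2 steps) gives f(n) = f(n-1) + f(n-2); base cases f(1)=1, f(2)=2.
Iterating the recurrence: f(1)=1, f(2)=2, f(3)=3, f(4)=5, f(5)=8, f(6)=13, f(7)=21, f(8)=34, f(9)=55, f(10)=89, f(11)=144, f(12)=233, f(13)=377, f(14)=610, f(15)=987, f(16)=1597, f(17)=2584, f(18)=4181, f(19)=6765.

Final answer: 6765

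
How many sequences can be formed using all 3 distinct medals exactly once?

The number of ways to arrange 3 distinct objects is 3!.

Final answer: 3! = 6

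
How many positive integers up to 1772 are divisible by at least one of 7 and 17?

Multiples of 7: 253. Multiples of 17: 104. Of both (lcm=119): 14.
By inclusion-exclusion: 253 + 104 - 14.

Final answer: 343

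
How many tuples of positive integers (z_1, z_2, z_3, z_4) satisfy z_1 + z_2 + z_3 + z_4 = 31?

Substitute z'_i = z_i - 1 (so z'_i >= 0). Then sum z'_i = 31 - 4 = 27.
Stars and bars: C(27+4-1, 4-1) = C(30,3).

Final answer: C(30,3) = 4060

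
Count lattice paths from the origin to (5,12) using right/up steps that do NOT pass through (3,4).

Total paths to (5,12): C(17,12) = 6188.
Paths through (3,4): C(7,4) x C(10,8) = 1575.
Avoiding (3,4): 6188 - 1575.

Final answer: 4613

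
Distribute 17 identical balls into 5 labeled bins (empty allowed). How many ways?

Stars and bars: C(n+k-1, k-1) = C(21,4).

Final answer: C(21,4) = 5985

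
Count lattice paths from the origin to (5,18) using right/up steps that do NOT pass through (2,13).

Total paths to (5,18): C(23,18) = 33649.
Paths through (2,13): C(15,13) x C(8,5) = 5880.
Avoiding (2,13): 33649 - 5880.

Final answer: 27769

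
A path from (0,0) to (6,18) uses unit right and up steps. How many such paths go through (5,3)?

Paths (0,0)->(5,3): C(8,3) = 56.
Paths (5,3)->(6,18): C(16,15) = 16.
By multiplication principle: 56 x 16.

Final answer: 896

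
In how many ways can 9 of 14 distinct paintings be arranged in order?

P(14,9) = 14!/(14-9)! = 14!/5!.

Final answer: P(14,9) = 726485760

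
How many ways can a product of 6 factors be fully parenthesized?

This is a standard Catalan-number count: the answer is C_n. Here n = 6 - 1 = 5.
C_n = C(2n,n) - C(2n,n+1), so C_{5} = C(10,5) - C(10,6) = 252 - 210.

Final answer: C_{5} = 42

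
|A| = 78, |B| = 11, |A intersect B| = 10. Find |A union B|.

|A union B| = |A| + |B| - |A intersect B| = 78 + 11 - 10.

Final answer: 79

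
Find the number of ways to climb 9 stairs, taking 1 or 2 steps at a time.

Condition on the final move: it is a 1-step (f(n-1) ways to get there) or a 2-step (f(n-2) ways), so f(n) = f(n-1) + f(n-2), with f(1)=1, f(2)=2.
Computing successive values: f(1)=1, f(2)=2, f(3)=3, f(4)=5, f(5)=8, f(6)=13, f(7)=21, f(8)=34, f(9)=55.

Final answer: 55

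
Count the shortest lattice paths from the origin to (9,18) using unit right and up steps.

Each path has 9 right steps and 18 up steps in some order (27 steps total).
Choose which 18 of the 27 steps are up: C(27,18).

Final answer: C(27,18) = 4686825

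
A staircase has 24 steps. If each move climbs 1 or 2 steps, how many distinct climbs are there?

Let f(n) count the ways. The last step is size 1 or 2, so f(n) = f(n-1) + f(n-2) with f(1)=1, f(2)=2.
Building up term by term: f(1)=1, f(2)=2, f(3)=3, f(4)=5, f(5)=8, f(6)=13, f(7)=21, f(8)=34, f(9)=55, f(10)=89, f(11)=144, f(12)=233, f(13)=377, f(14)=610, f(15)=987, f(16)=1597, f(17)=2584, f(18)=4181, f(19)=6765, f(20)=10946, f(21)=17711, f(22)=28657, f(23)=46368, f(24)=75025.

Final answer: 75025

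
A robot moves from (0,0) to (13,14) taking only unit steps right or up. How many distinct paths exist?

Each path has 13 right steps and 14 up steps in some order (27 steps total).
Choose which 14 of the 27 steps are up: C(27,14).

Final answer: C(27,14) = 20058300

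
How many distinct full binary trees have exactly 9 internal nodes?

This is counted by the nth Catalan number C_n. Here n = 9.
C_n = C(2n,n)/(n+1), so C_{9} = C(18,9)/10 = 48620/10.

Final answer: C_{9} = 4862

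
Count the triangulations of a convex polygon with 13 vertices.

This is a standard Catalan-number count: the answer is C_n. Here n = 13 - 2 = 11.
C_n = C(2n,n)/(n+1), so C_{11} = C(22,11)/12 = 705432/12.

Final answer: C_{11} = 58786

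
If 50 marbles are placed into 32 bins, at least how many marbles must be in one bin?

By the pigeonhole principle: ceiling(50/32).

Final answer: 2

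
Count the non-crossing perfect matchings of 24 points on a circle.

This is counted by the nth Catalan number C_n. Here n = 24/2 = 12.
C_n = C(2n,n) - C(2n,n+1), so C_{12} = C(24,12) - C(24,13) = 2704156 - 2496144.

Final answer: C_{12} = 208012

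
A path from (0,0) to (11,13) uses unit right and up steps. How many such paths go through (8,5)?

Paths (0,0)->(8,5): C(13,5) = 1287.
Paths (8,5)->(11,13): C(11,8) = 165.
By multiplication principle: 1287 x 165.

Final answer: 212355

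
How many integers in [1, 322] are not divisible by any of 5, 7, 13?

|div by 5|=64, |div by 7|=46, |div by 13|=24.
|div by 5&7|=9, |div by 5&13|=4, |div by 7&13|=3, |div by all|=0.
By inclusion-exclusion, divisible by at least one: 64+46+24-9-4-3+0 = 118.
Not divisible by any: 322 - 118.

Final answer: 204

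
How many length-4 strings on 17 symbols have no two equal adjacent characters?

First character: 17 choices. Each subsequent: 16 choices (must differ from the previous one).
Total: 17 x 16^3.

Final answer: 17 x 16^{3} = 69632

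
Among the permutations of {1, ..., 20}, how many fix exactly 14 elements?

Choose which 14 elements are fixed: C(20,14) = 38760.
Derange the remaining 6 using D(j) = (j-1)(D(j-1) + D(j-2)), D(0)=1, D(1)=0: D(2)=1, D(3)=2, D(4)=9, D(5)=44, D(6)=265.
Total: 38760 x 265.

Final answer: C(20,14) D(6) = 10271400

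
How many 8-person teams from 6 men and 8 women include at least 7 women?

Sum over valid woman counts:
C(8,7)C(6,1) = 48
C(8,8)C(6,0) = 1
Total: 48 + 1.

Final answer: 49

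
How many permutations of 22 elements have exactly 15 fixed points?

Choose which 15 elements are fixed: C(22,15) = 170544.
Derange the remaining 7 using D(j) = (j-1)(D(j-1) + D(j-2)), D(0)=1, D(1)=0: D(2)=1, D(3)=2, D(4)=9, D(5)=44, D(6)=265, D(7)=1854.
Total: 170544 x 1854.

Final answer: C(22,15) D(7) = 316188576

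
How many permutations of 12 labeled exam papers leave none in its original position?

Derangements satisfy D(n) = (n-1)(D(n-1) + D(n-2)), starting from D(0)=1, D(1)=0.
D(2) = 1 x (0 + 1) = 1
D(3) = 2 x (1 + 0) = 2
D(4) = 3 x (2 + 1) = 9
D(5) = 4 x (9 + 2) = 44
D(6) = 5 x (44 + 9) = 265
D(7) = 6 x (265 + 44) = 1854
D(8) = 7 x (1854 + 265) = 14833
D(9) = 8 x (14833 + 1854) = 133496
D(10) = 9 x (133496 + 14833) = 1334961
D(11) = 10 x (1334961 + 133496) = 14684570
D(12) = 11 x (D(11) + D(10)) = 11 x (14684570 + 1334961)

Final answer: D(12) = 176214841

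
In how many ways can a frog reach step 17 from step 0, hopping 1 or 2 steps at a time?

Let f(n) count the ways. The last step is size 1 or 2, so f(n) = f(n-1) + f(n-2) with f(1)=1, f(2)=2.
Iterating the recurrence: f(1)=1, f(2)=2, f(3)=3, f(4)=5, f(5)=8, f(6)=13, f(7)=21, f(8)=34, f(9)=55, f(10)=89, f(11)=144, f(12)=233, f(13)=377, f(14)=610, f(15)=987, f(16)=1597, f(17)=2584.

Final answer: 2584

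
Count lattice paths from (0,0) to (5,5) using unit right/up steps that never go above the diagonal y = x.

Total monotonic paths to (5,5): C(10,5) = 252.
By the reflection principle, paths that go above the diagonal number C(10,6) = 210.
Valid Dyck paths: 252 - 210.
(These counts are the Catalan numbers.)

Final answer: C_{5} = 42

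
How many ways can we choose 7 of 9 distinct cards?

C(9,7) = 9!/(7! x (9-7)!).

Final answer: C(9,7) = 36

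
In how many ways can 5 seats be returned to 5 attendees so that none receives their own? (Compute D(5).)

D(n) = (n-1)(D(n-1) + D(n-2)), D(0)=1, D(1)=0.
D(2) = 1 x (0 + 1) = 1
D(3) = 2 x (1 + 0) = 2
D(4) = 3 x (2 + 1) = 9
D(5) = 4 x (D(4) + D(3)) = 4 x (9 + 2)

Final answer: D(5) = 44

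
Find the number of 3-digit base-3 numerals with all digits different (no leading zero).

The leading digit has 2 choices (anything but zero); the next has 2 (anything but the first), then 1, and so on, one fewer each time.
Total: 2 x 2 x 1.

Final answer: 4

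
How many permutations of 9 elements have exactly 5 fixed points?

Choose which 5 elements are fixed: C(9,5) = 126.
Derange the remaining 4 using D(j) = (j-1)(D(j-1) + D(j-2)), D(0)=1, D(1)=0: D(2)=1, D(3)=2, D(4)=9.
Total: 126 x 9.

Final answer: C(9,5) D(4) = 1134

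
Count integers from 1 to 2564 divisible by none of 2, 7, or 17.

|div by 2|=1282, |div by 7|=366, |div by 17|=150.
|div by 2&7|=183, |div by 2&17|=75, |div by 7&17|=21, |div by all|=10.
By inclusion-exclusion, divisible by at least one: 1282+366+150-183-75-21+10 = 1529.
Not divisible by any: 2564 - 1529.

Final answer: 1035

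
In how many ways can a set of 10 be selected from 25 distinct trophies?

C(25,10) = 25!/(10! x 15!).

Final answer: \binom{25}{10} = 3268760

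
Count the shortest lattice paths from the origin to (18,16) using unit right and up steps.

Each path has 18 right steps and 16 up steps in some order (34 steps total).
Choose which 16 of the 34 steps are up: C(34,16).

Final answer: C(34,16) = 2203961430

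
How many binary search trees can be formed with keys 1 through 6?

The structures are counted by the Catalan number C_n. Here n = 6.
C_n = (2n)!/(n!(n+1)!), so C_{6} = 12!/(6! x 7!) = C(12,6)/7 = 924/7.

Final answer: C_{6} = 132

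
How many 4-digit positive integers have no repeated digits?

First digit: 9 (not 0). Second: 9 (not first). Third: 8, etc.
Total: 9 x 9 x 8 x 7.

Final answer: 4536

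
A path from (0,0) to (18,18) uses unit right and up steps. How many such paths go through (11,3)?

Paths (0,0)->(11,3): C(14,3) = 364.
Paths (11,3)->(18,18): C(22,15) = 170544.
By multiplication principle: 364 x 170544.

Final answer: 62078016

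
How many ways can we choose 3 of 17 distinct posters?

C(17,3) = 17!/(3! x 14!).

Final answer: \binom{17}{3} = 680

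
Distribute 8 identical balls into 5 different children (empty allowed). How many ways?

Stars and bars: C(n+k-1, k-1) = C(12,4).

Final answer: C(12,4) = 495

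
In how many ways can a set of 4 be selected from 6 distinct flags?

C(6,4) = 6!/(4! x (6-4)!).

Final answer: C(6,4) = 15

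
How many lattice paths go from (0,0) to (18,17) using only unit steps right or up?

Each path has 18 right steps and 17 up steps in some order (35 steps total).
Choose which 17 of the 35 steps are up: C(35,17).

Final answer: C(35,17) = 4537567650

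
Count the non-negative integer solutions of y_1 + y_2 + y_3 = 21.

Stars and bars with 21 stars and 2 bars:
C(21+3-1, 3-1) = C(23,2).

Final answer: C(23,2) = 253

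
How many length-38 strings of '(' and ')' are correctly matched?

This is counted by the nth Catalan number C_n. Here n = 19 (pairs).
C_n = (2n)!/(n!(n+1)!), so C_{19} = 38!/(19! x 20!) = C(38,19)/20 = 35345263800/20.

Final answer: C_{19} = 1767263190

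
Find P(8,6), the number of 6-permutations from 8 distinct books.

P(8,6) = 8!/(8-6)! = 8!/2!.

Final answer: P(8,6) = 20160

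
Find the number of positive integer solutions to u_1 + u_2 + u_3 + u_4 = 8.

Substitute u'_i = u_i - 1 (so u'_i >= 0). Then sum u'_i = 8 - 4 = 4.
Stars and bars: C(4+4-1, 4-1) = C(7,3).

Final answer: C(7,3) = 35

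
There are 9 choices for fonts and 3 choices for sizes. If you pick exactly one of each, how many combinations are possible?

By the multiplication principle: 9 x 3.

Final answer: 27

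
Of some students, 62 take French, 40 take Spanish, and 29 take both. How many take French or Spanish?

|A union B| = |A| + |B| - |A intersect B| = 62 + 40 - 29.

Final answer: 73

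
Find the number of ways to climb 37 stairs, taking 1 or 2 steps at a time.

Condition on the final move: it is a 1-step (f(n-1) ways to get there) or a 2-step (f(n-2) ways), so f(n) = f(n-1) + f(n-2), with f(1)=1, f(2)=2.
Building up term by term: f(1)=1, f(2)=2, f(3)=3, f(4)=5, f(5)=8, f(6)=13, f(7)=21, f(8)=34, f(9)=55, f(10)=89, f(11)=144, f(12)=233, f(13)=377, f(14)=610, f(15)=987, f(16)=1597, f(17)=2584, f(18)=4181, f(19)=6765, f(20)=10946, f(21)=17711, f(22)=28657, f(23)=46368, f(24)=75025, f(25)=121393, f(26)=196418, f(27)=317811, f(28)=514229, f(29)=832040, f(30)=1346269, f(31)=2178309, f(32)=3524578, f(33)=5702887, f(34)=9227465, f(35)=14930352, f(36)=24157817, f(37)=39088169.

Final answer: 39088169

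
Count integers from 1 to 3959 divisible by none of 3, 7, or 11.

|div by 3|=1319, |div by 7|=565, |div by 11|=359.
|div by 3&7|=188, |div by 3&11|=119, |div by 7&11|=51, |div by all|=17.
By inclusion-exclusion, divisible by at least one: 1319+565+359-188-119-51+17 = 1902.
Not divisible by any: 3959 - 1902.

Final answer: 2057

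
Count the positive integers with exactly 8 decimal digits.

First digit: 9 choices (1-9). Each of the remaining 7 digits: 10 choices.
Total: 9 x 10^7.

Final answer: 90000000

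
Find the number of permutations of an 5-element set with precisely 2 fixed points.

Choose which 2 elements are fixed: C(5,2) = 10.
Derange the remaining 3 using D(j) = (j-1)(D(j-1) + D(j-2)), D(0)=1, D(1)=0: D(2)=1, D(3)=2.
Total: 10 x 2.

Final answer: C(5,2) D(3) = 20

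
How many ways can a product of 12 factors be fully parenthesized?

This is counted by the nth Catalan number C_n. Here n = 12 - 1 = 11.
C_n = C(2n,n)/(n+1), so C_{11} = C(22,11)/12 = 705432/12.

Final answer: C_{11} = 58786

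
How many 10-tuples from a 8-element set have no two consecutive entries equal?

Let g(n) count such strings. g(1) = 8, and each valid string of length n-1 extends in 7 ways (any symbol but the last), so g(n) = 7 g(n-1).
Total: g(10) = 8 x 7^9.

Final answer: 8 x 7^{9} = 322828856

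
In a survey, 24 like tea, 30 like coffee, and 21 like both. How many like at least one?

|A union B| = |A| + |B| - |A intersect B| = 24 + 30 - 21.

Final answer: 33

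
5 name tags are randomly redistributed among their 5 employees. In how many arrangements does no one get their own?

Use the recurrence D(n) = (n-1)(D(n-1) + D(n-2)) with D(0)=1, D(1)=0.
D(2) = 1 x (0 + 1) = 1
D(3) = 2 x (1 + 0) = 2
D(4) = 3 x (2 + 1) = 9
D(5) = 4 x (D(4) + D(3)) = 4 x (9 + 2)

Final answer: D(5) = 44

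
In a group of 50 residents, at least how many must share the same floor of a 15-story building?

There are 15 possible values for floor of a 15-story building. With 50 residents and 15 categories, by pigeonhole: ceiling(50/15).

Final answer: 4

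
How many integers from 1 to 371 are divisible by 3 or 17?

Multiples of 3: 123. Multiples of 17: 21. Of both (lcm=51): 7.
By inclusion-exclusion: 123 + 21 - 7.

Final answer: 137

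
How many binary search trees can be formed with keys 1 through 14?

The structures are counted by the Catalan number C_n. Here n = 14.
C_n = (2n)!/(n!(n+1)!), so C_{14} = 28!/(14! x 15!) = C(28,14)/15 = 40116600/15.

Final answer: C_{14} = 2674440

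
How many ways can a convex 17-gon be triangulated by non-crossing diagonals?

This is a standard Catalan-number count: the answer is C_n. Here n = 17 - 2 = 15.
C_n = C(2n,n) - C(2n,n+1), so C_{15} = C(30,15) - C(30,16) = 155117520 - 145422675.

Final answer: C_{15} = 9694845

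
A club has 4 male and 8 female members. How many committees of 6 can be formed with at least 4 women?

Sum over valid woman counts:
C(8,4)C(4,2) = 420
C(8,5)C(4,1) = 224
C(8,6)C(4,0) = 28
Total: 420 + 224 + 28.

Final answer: 672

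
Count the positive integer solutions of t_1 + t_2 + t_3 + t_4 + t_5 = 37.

Substitute t'_i = t_i - 1 (so t'_i >= 0). Then sum t'_i = 37 - 5 = 32.
Stars and bars: C(32+5-1, 5-1) = C(36,4).

Final answer: C(36,4) = 58905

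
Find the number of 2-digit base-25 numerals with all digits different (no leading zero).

First digit: 24 (nonzero). Second: 24 (not first). Third: 23, etc.
Total: 24 x 24.

Final answer: 576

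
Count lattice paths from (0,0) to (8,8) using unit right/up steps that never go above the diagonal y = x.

Total monotonic paths to (8,8): C(16,8) = 12870.
Reflecting each bad path at its first crossing gives a bijection with paths to (7,9): C(16,9) = 11440.
Valid Dyck paths: 12870 - 11440.
(Check: C(16,8) - C(16,9) = C(16,8)/9, the Catalan number C_{8}.)

Final answer: C_{8} = 1430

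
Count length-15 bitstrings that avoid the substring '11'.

A valid string ends in 0 (append to any length-(n-1) valid string) or in 01 (append to any length-(n-2) valid string), so a(n) = a(n-1) + a(n-2) with a(1)=2, a(2)=3.
Iterating the recurrence: a(1)=2, a(2)=3, a(3)=5, a(4)=8, a(5)=13, a(6)=21, a(7)=34, a(8)=55, a(9)=89, a(10)=144, a(11)=233, a(12)=377, a(13)=610, a(14)=987, a(15)=1597.

Final answer: 1597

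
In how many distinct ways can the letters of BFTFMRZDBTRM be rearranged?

Letters (B:2, D:1, F:2, M:2, R:2, T:2, Z:1). Total letters: 12.
Permutations = 12!/(2! x 2! x 2! x 2! x 2!).

Final answer: 14968800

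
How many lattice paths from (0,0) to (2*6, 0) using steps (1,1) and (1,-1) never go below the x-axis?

Total monotonic paths to (6,6): C(12,6) = 924.
Reflecting each bad path at its first crossing gives a bijection with paths to (5,7): C(12,7) = 792.
Valid Dyck paths: 924 - 792.
(These counts are the Catalan numbers.)

Final answer: C_{6} = 132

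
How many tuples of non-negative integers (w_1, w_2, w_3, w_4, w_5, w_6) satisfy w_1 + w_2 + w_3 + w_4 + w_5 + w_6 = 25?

Stars and bars with 25 stars and 5 bars:
C(25+6-1, 6-1) = C(30,5).

Final answer: C(30,5) = 142506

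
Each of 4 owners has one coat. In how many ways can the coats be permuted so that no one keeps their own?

Use the recurrence D(n) = (n-1)(D(n-1) + D(n-2)) with D(0)=1, D(1)=0.
D(2) = 1 x (0 + 1) = 1
D(3) = 2 x (1 + 0) = 2
D(4) = 3 x (D(3) + D(2)) = 3 x (2 + 1)

Final answer: D(4) = 9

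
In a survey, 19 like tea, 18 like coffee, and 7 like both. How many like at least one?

|A union B| = |A| + |B| - |A intersect B| = 19 + 18 - 7.

Final answer: 30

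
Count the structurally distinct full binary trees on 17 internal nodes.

The structures are counted by the Catalan number C_n. Here n = 17.
C_n = C(2n,n) - C(2n,n+1), so C_{17} = C(34,17) - C(34,18) = 2333606220 - 2203961430.

Final answer: C_{17} = 129644790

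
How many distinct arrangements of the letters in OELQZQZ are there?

Letters (E:1, L:1, O:1, Q:2, Z:2). Total letters: 7.
Permutations = 7!/(2! x 2!).

Final answer: 1260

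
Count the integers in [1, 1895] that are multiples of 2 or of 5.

Multiples of 2: 947. Multiples of 5: 379. Of both (lcm=10): 189.
By inclusion-exclusion: 947 + 379 - 189.

Final answer: 1137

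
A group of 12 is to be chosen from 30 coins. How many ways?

C(30,12) = 30!/(12! x 18!).

Final answer: \binom{30}{12} = 86493225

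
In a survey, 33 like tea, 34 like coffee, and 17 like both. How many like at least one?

|A union B| = |A| + |B| - |A intersect B| = 33 + 34 - 17.

Final answer: 50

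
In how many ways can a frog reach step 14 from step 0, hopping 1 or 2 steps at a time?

Let f(n) count the ways. The last step is size 1 or 2, so f(n) = f(n-1) + f(n-2) with f(1)=1, f(2)=2.
Iterating the recurrence: f(1)=1, f(2)=2, f(3)=3, f(4)=5, f(5)=8, f(6)=13, f(7)=21, f(8)=34, f(9)=55, f(10)=89, f(11)=144, f(12)=233, f(13)=377, f(14)=610.

Final answer: 610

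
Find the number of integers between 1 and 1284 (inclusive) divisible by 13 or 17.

Multiples of 13: 98. Multiples of 17: 75. Of both (lcm=221): 5.
By inclusion-exclusion: 98 + 75 - 5.

Final answer: 168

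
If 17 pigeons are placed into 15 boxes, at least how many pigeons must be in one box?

By the pigeonhole principle: ceiling(17/15).

Final answer: 2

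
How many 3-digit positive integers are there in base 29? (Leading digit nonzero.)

Leading digit: 28 options (nonzero). Other 2 digit(s): 29 options each.
Total: 28 x 29^2.

Final answer: 23548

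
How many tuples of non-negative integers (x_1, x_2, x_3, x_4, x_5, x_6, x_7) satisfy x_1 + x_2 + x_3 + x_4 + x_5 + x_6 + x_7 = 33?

Stars and bars with 33 stars and 6 bars:
C(33+7-1, 7-1) = C(39,6).

Final answer: C(39,6) = 3262623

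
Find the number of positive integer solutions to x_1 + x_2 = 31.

Substitute x'_i = x_i - 1 (so x'_i >= 0). Then sum x'_i = 31 - 2 = 29.
Stars and bars: C(29+2-1, 2-1) = C(30,1).

Final answer: C(30,1) = 30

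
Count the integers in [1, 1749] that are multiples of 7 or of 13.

Multiples of 7: 249. Multiples of 13: 134. Of both (lcm=91): 19.
By inclusion-exclusion: 249 + 134 - 19.

Final answer: 364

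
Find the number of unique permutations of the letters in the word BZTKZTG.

Letters (B:1, G:1, K:1, T:2, Z:2). Total letters: 7.
Permutations = 7!/(2! x 2!).

Final answer: 1260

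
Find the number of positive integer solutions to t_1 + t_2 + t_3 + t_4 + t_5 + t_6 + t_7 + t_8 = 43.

Substitute t'_i = t_i - 1 (so t'_i >= 0). Then sum t'_i = 43 - 8 = 35.
Stars and bars: C(35+8-1, 8-1) = C(42,7).

Final answer: C(42,7) = 26978328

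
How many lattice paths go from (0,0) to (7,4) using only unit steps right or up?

Each path has 7 right steps and 4 up steps in some order (11 steps total).
Choose which 4 of the 11 steps are up: C(11,4).

Final answer: C(11,4) = 330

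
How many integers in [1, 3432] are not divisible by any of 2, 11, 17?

|div by 2|=1716, |div by 11|=312, |div by 17|=201.
|div by 2&11|=156, |div by 2&17|=100, |div by 11&17|=18, |div by all|=9.
By inclusion-exclusion, divisible by at least one: 1716+312+201-156-100-18+9 = 1964.
Not divisible by any: 3432 - 1964.

Final answer: 1468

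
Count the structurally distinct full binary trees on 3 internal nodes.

The structures are counted by the Catalan number C_n. Here n = 3.
Using C_0 = 1 and C_(k+1) = C_k x 2(2k+1)/(k+2), build up term by term: C_1=1, C_2=2, C_3=5.

Final answer: C_{3} = 5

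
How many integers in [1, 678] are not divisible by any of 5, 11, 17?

|div by 5|=135, |div by 11|=61, |div by 17|=39.
|div by 5&11|=12, |div by 5&17|=7, |div by 11&17|=3, |div by all|=0.
By inclusion-exclusion, divisible by at least one: 135+61+39-12-7-3+0 = 213.
Not divisible by any: 678 - 213.

Final answer: 465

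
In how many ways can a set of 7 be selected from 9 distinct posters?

C(9,7) = 9!/(7! x (9-7)!).

Final answer: C(9,7) = 36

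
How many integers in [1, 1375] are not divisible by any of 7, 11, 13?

|div by 7|=196, |div by 11|=125, |div by 13|=105.
|div by 7&11|=17, |div by 7&13|=15, |div by 11&13|=9, |div by all|=1.
By inclusion-exclusion, divisible by at least one: 196+125+105-17-15-9+1 = 386.
Not divisible by any: 1375 - 386.

Final answer: 989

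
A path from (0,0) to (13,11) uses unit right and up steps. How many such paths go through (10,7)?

Paths (0,0)->(10,7): C(17,7) = 19448.
Paths (10,7)->(13,11): C(7,4) = 35.
By multiplication principle: 19448 x 35.

Final answer: 680680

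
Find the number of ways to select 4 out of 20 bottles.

C(20,4) = 20!/(4! x (20-4)!).

Final answer: C(20,4) = 4845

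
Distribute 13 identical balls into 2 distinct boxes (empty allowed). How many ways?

Stars and bars: C(n+k-1, k-1) = C(14,1).

Final answer: C(14,1) = 14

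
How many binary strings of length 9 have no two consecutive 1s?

A valid string ends in 0 (append to any length-(n-1) valid string) or in 01 (append to any length-(n-2) valid string), so a(n) = a(n-1) + a(n-2) with a(1)=2, a(2)=3.
Iterating the recurrence: a(1)=2, a(2)=3, a(3)=5, a(4)=8, a(5)=13, a(6)=21, a(7)=34, a(8)=55, a(9)=89.

Final answer: 89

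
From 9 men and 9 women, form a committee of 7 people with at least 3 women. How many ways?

Sum over valid woman counts:
C(9,3)C(9,4) = 10584
C(9,4)C(9,3) = 10584
C(9,5)C(9,2) = 4536
C(9,6)C(9,1) = 756
C(9,7)C(9,0) = 36
Total: 10584 + 10584 + 4536 + 756 + 36.

Final answer: 26496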